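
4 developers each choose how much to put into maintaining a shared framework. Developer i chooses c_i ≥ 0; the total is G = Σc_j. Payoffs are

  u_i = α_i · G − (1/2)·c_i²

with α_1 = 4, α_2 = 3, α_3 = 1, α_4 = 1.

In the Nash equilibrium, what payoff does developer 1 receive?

Developer i's FOC: ∂u_i/∂c_i = α_i − c_i = 0, so c_i* = α_i.
NE contributions = (4, 3, 1, 1); G = 9.
u_1 = α_1·G − ½·(c_1)² = 4·9 − ½·4² = 28.

28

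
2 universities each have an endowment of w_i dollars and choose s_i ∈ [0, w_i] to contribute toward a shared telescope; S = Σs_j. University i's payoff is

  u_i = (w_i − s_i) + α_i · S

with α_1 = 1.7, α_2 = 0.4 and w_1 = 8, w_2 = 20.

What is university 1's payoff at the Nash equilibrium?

∂u_i/∂s_i = α_i − 1, so university i contributes w_i if α_i > 1, else 0.
α_i > 1 for i ∈ {1}; NE contributions (8, 0), S = 8.
u_1 = (8 − 8) + 1.7·8 = 13.6.

13.6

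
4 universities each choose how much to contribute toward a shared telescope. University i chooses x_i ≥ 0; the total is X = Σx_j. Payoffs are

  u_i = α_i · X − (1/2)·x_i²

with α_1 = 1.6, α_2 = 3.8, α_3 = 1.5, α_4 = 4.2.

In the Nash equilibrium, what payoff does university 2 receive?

University i's FOC: ∂u_i/∂x_i = α_i − x_i = 0, so x_i* = α_i.
NE contributions = (1.6, 3.8, 1.5, 4.2); X = 11.1.
u_2 = α_2·X − ½·(x_2)² = 3.8·11.1 − ½·3.8² = 34.96.

34.96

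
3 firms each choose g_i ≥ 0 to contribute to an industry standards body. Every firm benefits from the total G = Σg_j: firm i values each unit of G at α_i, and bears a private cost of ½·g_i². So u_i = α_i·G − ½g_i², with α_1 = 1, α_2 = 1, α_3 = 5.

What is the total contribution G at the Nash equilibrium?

7

Firm i's FOC: ∂u_i/∂g_i = α_i − g_i = 0, so g_i* = α_i.
NE contributions = (1, 1, 5); G = 7.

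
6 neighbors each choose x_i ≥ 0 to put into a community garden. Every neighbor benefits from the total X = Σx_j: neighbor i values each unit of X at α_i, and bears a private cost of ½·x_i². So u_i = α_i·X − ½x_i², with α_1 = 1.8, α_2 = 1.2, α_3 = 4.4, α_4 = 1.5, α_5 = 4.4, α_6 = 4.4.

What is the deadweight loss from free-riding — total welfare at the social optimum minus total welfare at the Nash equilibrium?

659.085

Neighbor i's FOC: ∂u_i/∂x_i = α_i − x_i = 0, so x_i* = α_i.
NE contributions = (1.8, 1.2, 4.4, 1.5, 4.4, 4.4); X = 17.7.
W^NE = (Σα)·X − ½Σα_i² = 17.7² − ½·65.01 = 280.785.
Planner sets x_i = Σα_j = 17.7 for every i, so X^SO = 6·17.7 = 106.2.
W^SO = (Σα)·X^SO − ½·6·(Σα)² = (6/2)·17.7² = 939.87.
Deadweight loss = W^SO − W^NE = 659.085.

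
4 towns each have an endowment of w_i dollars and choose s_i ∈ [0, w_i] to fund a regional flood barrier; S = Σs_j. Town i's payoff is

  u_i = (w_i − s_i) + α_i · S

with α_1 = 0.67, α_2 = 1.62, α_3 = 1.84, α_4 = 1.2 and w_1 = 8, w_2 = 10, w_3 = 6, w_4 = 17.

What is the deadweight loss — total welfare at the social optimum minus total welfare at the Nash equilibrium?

∂u_i/∂s_i = α_i − 1, so town i contributes w_i if α_i > 1, else 0.
α_i > 1 for i ∈ {2, 3, 4}; NE contributions (0, 10, 6, 17), S = 33.
W^NE = Σw_i − S^NE + (Σα_i)·S^NE = 41 + 4.33·33 = 183.89.
Planner: ∂(Σu_j)/∂s_i = Σα_j − 1 = 4.33 > 0, so everyone contributes w_i; S^SO = 41, W^SO = 41 + 4.33·41 = 218.53.
Deadweight loss = 34.64.

34.64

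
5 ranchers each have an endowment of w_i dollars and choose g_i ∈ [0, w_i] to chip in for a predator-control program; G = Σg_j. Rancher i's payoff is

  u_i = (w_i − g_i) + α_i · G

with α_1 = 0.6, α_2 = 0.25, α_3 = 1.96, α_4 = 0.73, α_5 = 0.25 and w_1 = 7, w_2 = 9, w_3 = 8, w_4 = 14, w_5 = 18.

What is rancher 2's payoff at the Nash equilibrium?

∂u_i/∂g_i = α_i − 1, so rancher i contributes w_i if α_i > 1, else 0.
α_i > 1 for i ∈ {3}; NE contributions (0, 0, 8, 0, 0), G = 8.
u_2 = (9 − 0) + 0.25·8 = 11.

11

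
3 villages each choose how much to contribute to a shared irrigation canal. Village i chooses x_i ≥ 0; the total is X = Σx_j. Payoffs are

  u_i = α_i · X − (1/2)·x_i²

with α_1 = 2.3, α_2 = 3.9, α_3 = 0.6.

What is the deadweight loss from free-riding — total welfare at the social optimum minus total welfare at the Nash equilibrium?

33.55

Village i's FOC: ∂u_i/∂x_i = α_i − x_i = 0, so x_i* = α_i.
NE contributions = (2.3, 3.9, 0.6); X = 6.8.
W^NE = (Σα)·X − ½Σα_i² = 6.8² − ½·20.86 = 35.81.
Planner sets x_i = Σα_j = 6.8 for every i, so X^SO = 3·6.8 = 20.4.
W^SO = (Σα)·X^SO − ½·3·(Σα)² = (3/2)·6.8² = 69.36.
Deadweight loss = W^SO − W^NE = 33.55.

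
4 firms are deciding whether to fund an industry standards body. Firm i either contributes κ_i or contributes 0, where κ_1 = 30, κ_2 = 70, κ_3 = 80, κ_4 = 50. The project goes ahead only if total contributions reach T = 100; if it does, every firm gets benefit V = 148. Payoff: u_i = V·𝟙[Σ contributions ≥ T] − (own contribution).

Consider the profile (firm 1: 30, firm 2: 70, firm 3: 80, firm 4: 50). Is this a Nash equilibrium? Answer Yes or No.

Total = 230 ≥ 100: provided.
Firm 1 (pledges 30, payoff 118): dropping to 0 → total 200, payoff 148. Profitable deviation.

No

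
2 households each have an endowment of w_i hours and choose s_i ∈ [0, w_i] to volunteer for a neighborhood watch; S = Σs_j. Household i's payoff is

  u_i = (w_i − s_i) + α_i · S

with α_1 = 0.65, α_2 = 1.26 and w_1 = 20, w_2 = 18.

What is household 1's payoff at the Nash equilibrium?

∂u_i/∂s_i = α_i − 1, so household i contributes w_i if α_i > 1, else 0.
α_i > 1 for i ∈ {2}; NE contributions (0, 18), S = 18.
u_1 = (20 − 0) + 0.65·18 = 31.7.

31.7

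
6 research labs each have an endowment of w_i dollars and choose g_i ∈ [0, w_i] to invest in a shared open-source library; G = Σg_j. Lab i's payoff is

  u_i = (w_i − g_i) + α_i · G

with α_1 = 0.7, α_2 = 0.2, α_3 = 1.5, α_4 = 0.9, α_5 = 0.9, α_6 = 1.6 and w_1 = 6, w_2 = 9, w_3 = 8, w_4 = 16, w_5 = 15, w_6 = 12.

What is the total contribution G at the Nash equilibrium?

∂u_i/∂g_i = α_i − 1, so lab i contributes w_i if α_i > 1, else 0.
α_i > 1 for i ∈ {3, 6}; NE contributions (0, 0, 8, 0, 0, 12), G = 20.

20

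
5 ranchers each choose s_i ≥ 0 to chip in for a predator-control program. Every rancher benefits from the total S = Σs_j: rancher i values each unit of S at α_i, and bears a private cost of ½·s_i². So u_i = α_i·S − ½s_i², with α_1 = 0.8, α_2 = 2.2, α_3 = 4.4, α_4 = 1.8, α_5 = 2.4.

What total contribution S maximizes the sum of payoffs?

Planner FOC: ∂(Σu_j)/∂s_i = (Σα_j) − s_i = 0, so s_i^SO = Σα_j = 11.6 for every i; S^SO = 58.

58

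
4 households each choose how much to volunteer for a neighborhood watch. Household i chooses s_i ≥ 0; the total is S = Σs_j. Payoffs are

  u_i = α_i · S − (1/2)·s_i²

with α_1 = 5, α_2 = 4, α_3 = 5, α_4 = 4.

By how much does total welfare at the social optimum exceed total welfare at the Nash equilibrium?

365

Household i's FOC: ∂u_i/∂s_i = α_i − s_i = 0, so s_i* = α_i.
NE contributions = (5, 4, 5, 4); S = 18.
W^NE = (Σα)·S − ½Σα_i² = 18² − ½·82 = 283.
Planner sets s_i = Σα_j = 18 for every i, so S^SO = 4·18 = 72.
W^SO = (Σα)·S^SO − ½·4·(Σα)² = (4/2)·18² = 648.
Deadweight loss = W^SO − W^NE = 365.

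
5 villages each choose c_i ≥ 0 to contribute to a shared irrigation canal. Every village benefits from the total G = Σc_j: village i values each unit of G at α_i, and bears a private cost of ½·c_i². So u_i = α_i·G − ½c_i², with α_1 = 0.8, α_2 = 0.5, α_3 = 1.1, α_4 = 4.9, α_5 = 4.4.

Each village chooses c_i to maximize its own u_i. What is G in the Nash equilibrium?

11.7

Village i's FOC: ∂u_i/∂c_i = α_i − c_i = 0, so c_i* = α_i.
NE contributions = (0.8, 0.5, 1.1, 4.9, 4.4); G = 11.7.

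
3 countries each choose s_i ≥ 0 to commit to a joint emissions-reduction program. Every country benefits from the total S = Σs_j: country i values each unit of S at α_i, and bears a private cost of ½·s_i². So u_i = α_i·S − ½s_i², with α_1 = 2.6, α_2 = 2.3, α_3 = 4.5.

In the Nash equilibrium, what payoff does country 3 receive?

32.175

Country i's FOC: ∂u_i/∂s_i = α_i − s_i = 0, so s_i* = α_i.
NE contributions = (2.6, 2.3, 4.5); S = 9.4.
u_3 = α_3·S − ½·(s_3)² = 4.5·9.4 − ½·4.5² = 32.175.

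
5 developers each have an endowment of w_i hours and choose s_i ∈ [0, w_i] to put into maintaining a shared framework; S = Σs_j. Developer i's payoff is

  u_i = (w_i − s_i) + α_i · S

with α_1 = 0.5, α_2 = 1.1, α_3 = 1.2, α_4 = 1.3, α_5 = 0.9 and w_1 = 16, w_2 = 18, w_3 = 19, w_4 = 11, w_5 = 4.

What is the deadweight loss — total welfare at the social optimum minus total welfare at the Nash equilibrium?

80

∂u_i/∂s_i = α_i − 1, so developer i contributes w_i if α_i > 1, else 0.
α_i > 1 for i ∈ {2, 3, 4}; NE contributions (0, 18, 19, 11, 0), S = 48.
W^NE = Σw_i − S^NE + (Σα_i)·S^NE = 68 + 4·48 = 260.
Planner: ∂(Σu_j)/∂s_i = Σα_j − 1 = 4 > 0, so everyone contributes w_i; S^SO = 68, W^SO = 68 + 4·68 = 340.
Deadweight loss = 80.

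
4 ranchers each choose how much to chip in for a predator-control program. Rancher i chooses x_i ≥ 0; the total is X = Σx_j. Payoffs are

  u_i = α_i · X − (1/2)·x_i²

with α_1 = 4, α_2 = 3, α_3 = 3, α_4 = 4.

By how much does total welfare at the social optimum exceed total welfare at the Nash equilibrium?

Rancher i's FOC: ∂u_i/∂x_i = α_i − x_i = 0, so x_i* = α_i.
NE contributions = (4, 3, 3, 4); X = 14.
W^NE = (Σα)·X − ½Σα_i² = 14² − ½·50 = 171.
Planner sets x_i = Σα_j = 14 for every i, so X^SO = 4·14 = 56.
W^SO = (Σα)·X^SO − ½·4·(Σα)² = (4/2)·14² = 392.
Deadweight loss = W^SO − W^NE = 221.

221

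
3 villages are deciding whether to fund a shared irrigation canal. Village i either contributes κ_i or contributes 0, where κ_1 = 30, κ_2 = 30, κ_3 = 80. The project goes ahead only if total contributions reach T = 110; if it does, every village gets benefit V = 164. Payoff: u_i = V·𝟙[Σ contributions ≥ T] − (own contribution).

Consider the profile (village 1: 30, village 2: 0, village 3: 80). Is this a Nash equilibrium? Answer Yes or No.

Total = 110 ≥ 110: provided.
Village 1 (pledges 30, payoff 134): dropping to 0 → total 80, payoff 0. No gain.
Village 2 (pledges 0, payoff 164): pledging 30 → total 140, payoff 134. No gain.
Village 3 (pledges 80, payoff 84): dropping to 0 → total 30, payoff 0. No gain.

Yes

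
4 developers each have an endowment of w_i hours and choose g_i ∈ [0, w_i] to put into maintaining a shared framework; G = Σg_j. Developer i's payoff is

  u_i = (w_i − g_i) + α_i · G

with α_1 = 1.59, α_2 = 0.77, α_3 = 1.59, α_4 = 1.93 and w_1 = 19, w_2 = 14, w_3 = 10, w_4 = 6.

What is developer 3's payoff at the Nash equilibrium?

55.65

∂u_i/∂g_i = α_i − 1, so developer i contributes w_i if α_i > 1, else 0.
α_i > 1 for i ∈ {1, 3, 4}; NE contributions (19, 0, 10, 6), G = 35.
u_3 = (10 − 10) + 1.59·35 = 55.65.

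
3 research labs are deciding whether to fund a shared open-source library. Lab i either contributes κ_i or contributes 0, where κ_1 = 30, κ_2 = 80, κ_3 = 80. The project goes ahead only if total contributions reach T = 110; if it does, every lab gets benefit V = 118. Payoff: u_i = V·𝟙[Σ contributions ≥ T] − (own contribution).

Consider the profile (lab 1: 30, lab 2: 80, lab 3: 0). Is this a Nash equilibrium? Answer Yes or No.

Yes

Total = 110 ≥ 110: provided.
Lab 1 (pledges 30, payoff 88): dropping to 0 → total 80, payoff 0. No gain.
Lab 2 (pledges 80, payoff 38): dropping to 0 → total 30, payoff 0. No gain.
Lab 3 (pledges 0, payoff 118): pledging 80 → total 190, payoff 38. No gain.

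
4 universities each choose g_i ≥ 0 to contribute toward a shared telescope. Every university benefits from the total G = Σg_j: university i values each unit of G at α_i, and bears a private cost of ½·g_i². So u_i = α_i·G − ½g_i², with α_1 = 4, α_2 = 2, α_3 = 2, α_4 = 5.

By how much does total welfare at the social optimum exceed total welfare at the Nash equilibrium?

193.5

University i's FOC: ∂u_i/∂g_i = α_i − g_i = 0, so g_i* = α_i.
NE contributions = (4, 2, 2, 5); G = 13.
W^NE = (Σα)·G − ½Σα_i² = 13² − ½·49 = 144.5.
Planner sets g_i = Σα_j = 13 for every i, so G^SO = 4·13 = 52.
W^SO = (Σα)·G^SO − ½·4·(Σα)² = (4/2)·13² = 338.
Deadweight loss = W^SO − W^NE = 193.5.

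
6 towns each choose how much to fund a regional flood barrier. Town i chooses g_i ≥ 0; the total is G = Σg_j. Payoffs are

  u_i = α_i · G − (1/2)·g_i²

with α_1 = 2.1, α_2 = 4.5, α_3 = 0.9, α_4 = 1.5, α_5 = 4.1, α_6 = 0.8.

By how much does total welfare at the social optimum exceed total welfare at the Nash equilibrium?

Town i's FOC: ∂u_i/∂g_i = α_i − g_i = 0, so g_i* = α_i.
NE contributions = (2.1, 4.5, 0.9, 1.5, 4.1, 0.8); G = 13.9.
W^NE = (Σα)·G − ½Σα_i² = 13.9² − ½·45.17 = 170.625.
Planner sets g_i = Σα_j = 13.9 for every i, so G^SO = 6·13.9 = 83.4.
W^SO = (Σα)·G^SO − ½·6·(Σα)² = (6/2)·13.9² = 579.63.
Deadweight loss = W^SO − W^NE = 409.005.

409.005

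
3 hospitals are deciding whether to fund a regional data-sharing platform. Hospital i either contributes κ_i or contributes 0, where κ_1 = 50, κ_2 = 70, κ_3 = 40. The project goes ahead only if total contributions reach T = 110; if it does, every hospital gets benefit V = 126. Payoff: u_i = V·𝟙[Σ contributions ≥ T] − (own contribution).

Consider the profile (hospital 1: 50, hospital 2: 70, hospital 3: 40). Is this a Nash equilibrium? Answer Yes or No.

No

Total = 160 ≥ 110: provided.
Hospital 1 (pledges 50, payoff 76): dropping to 0 → total 110, payoff 126. Profitable deviation.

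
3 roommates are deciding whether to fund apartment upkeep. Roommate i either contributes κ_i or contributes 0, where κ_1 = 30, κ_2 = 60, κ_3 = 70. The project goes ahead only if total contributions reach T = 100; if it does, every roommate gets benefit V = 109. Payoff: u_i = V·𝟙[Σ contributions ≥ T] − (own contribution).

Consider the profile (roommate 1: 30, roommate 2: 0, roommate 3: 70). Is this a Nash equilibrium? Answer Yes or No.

Yes

Total = 100 ≥ 100: provided.
Roommate 1 (pledges 30, payoff 79): dropping to 0 → total 70, payoff 0. No gain.
Roommate 2 (pledges 0, payoff 109): pledging 60 → total 160, payoff 49. No gain.
Roommate 3 (pledges 70, payoff 39): dropping to 0 → total 30, payoff 0. No gain.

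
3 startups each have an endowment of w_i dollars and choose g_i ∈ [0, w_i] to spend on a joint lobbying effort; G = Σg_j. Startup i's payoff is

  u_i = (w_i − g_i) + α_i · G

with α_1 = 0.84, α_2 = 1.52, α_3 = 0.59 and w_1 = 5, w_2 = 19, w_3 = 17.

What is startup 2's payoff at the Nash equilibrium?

∂u_i/∂g_i = α_i − 1, so startup i contributes w_i if α_i > 1, else 0.
α_i > 1 for i ∈ {2}; NE contributions (0, 19, 0), G = 19.
u_2 = (19 − 19) + 1.52·19 = 28.88.

28.88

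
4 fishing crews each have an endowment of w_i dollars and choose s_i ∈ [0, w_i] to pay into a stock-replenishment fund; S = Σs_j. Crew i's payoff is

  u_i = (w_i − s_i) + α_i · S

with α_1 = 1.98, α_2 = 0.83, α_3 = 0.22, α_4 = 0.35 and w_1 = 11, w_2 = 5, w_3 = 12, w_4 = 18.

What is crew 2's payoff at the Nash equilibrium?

14.13

∂u_i/∂s_i = α_i − 1, so crew i contributes w_i if α_i > 1, else 0.
α_i > 1 for i ∈ {1}; NE contributions (11, 0, 0, 0), S = 11.
u_2 = (5 − 0) + 0.83·11 = 14.13.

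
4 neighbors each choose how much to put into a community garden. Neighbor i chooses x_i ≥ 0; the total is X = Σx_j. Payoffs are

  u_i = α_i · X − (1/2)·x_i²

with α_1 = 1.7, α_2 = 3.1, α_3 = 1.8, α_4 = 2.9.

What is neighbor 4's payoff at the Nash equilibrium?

Neighbor i's FOC: ∂u_i/∂x_i = α_i − x_i = 0, so x_i* = α_i.
NE contributions = (1.7, 3.1, 1.8, 2.9); X = 9.5.
u_4 = α_4·X − ½·(x_4)² = 2.9·9.5 − ½·2.9² = 23.345.

23.345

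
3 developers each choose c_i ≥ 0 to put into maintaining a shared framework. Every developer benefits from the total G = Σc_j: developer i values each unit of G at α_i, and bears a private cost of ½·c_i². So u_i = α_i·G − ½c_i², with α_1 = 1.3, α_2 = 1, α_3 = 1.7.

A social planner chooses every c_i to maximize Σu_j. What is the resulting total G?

Planner FOC: ∂(Σu_j)/∂c_i = (Σα_j) − c_i = 0, so c_i^SO = Σα_j = 4 for every i; G^SO = 12.

12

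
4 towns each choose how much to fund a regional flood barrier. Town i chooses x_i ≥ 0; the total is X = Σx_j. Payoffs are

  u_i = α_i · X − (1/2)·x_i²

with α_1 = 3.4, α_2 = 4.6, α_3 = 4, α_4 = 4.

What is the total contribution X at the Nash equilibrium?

Town i's FOC: ∂u_i/∂x_i = α_i − x_i = 0, so x_i* = α_i.
NE contributions = (3.4, 4.6, 4, 4); X = 16.

16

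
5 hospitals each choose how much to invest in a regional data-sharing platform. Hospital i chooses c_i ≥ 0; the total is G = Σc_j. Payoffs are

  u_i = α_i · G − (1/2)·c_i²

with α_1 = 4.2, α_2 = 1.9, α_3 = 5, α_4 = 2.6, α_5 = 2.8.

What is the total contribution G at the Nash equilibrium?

Hospital i's FOC: ∂u_i/∂c_i = α_i − c_i = 0, so c_i* = α_i.
NE contributions = (4.2, 1.9, 5, 2.6, 2.8); G = 16.5.

16.5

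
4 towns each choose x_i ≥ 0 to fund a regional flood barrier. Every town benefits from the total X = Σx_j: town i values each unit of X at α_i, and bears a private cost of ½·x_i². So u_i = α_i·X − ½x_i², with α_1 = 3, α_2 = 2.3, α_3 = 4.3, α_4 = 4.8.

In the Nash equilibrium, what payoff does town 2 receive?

Town i's FOC: ∂u_i/∂x_i = α_i − x_i = 0, so x_i* = α_i.
NE contributions = (3, 2.3, 4.3, 4.8); X = 14.4.
u_2 = α_2·X − ½·(x_2)² = 2.3·14.4 − ½·2.3² = 30.475.

30.475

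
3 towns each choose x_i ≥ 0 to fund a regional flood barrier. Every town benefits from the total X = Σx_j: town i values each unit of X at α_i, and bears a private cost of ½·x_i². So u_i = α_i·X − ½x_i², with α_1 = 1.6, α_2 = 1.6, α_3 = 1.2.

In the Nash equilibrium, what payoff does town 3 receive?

4.56

Town i's FOC: ∂u_i/∂x_i = α_i − x_i = 0, so x_i* = α_i.
NE contributions = (1.6, 1.6, 1.2); X = 4.4.
u_3 = α_3·X − ½·(x_3)² = 1.2·4.4 − ½·1.2² = 4.56.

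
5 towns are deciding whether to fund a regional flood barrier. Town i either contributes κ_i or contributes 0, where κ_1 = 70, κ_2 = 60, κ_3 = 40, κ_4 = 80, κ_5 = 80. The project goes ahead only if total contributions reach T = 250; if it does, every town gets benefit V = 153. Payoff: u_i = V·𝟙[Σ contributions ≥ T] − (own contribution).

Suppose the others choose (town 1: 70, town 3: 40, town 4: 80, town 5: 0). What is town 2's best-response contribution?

Others' total = 190. Contributing 60 brings total to 250 ≥ 250: gain V − κ_2 = 93.
Best response: 60.

60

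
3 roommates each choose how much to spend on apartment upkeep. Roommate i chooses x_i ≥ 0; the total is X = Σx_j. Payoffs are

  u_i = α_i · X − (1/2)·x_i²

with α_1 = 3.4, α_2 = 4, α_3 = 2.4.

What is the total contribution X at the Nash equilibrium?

9.8

Roommate i's FOC: ∂u_i/∂x_i = α_i − x_i = 0, so x_i* = α_i.
NE contributions = (3.4, 4, 2.4); X = 9.8.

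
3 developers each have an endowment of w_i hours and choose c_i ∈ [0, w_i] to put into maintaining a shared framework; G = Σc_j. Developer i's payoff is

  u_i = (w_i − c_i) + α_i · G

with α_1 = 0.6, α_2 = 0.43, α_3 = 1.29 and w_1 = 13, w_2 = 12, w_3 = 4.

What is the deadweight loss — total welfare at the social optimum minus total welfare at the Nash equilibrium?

33

∂u_i/∂c_i = α_i − 1, so developer i contributes w_i if α_i > 1, else 0.
α_i > 1 for i ∈ {3}; NE contributions (0, 0, 4), G = 4.
W^NE = Σw_i − G^NE + (Σα_i)·G^NE = 29 + 1.32·4 = 34.28.
Planner: ∂(Σu_j)/∂c_i = Σα_j − 1 = 1.32 > 0, so everyone contributes w_i; G^SO = 29, W^SO = 29 + 1.32·29 = 67.28.
Deadweight loss = 33.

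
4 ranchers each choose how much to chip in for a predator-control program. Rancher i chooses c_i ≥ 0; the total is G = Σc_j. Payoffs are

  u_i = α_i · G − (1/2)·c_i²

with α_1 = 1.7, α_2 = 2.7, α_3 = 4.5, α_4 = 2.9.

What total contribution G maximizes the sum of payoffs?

47.2

Planner FOC: ∂(Σu_j)/∂c_i = (Σα_j) − c_i = 0, so c_i^SO = Σα_j = 11.8 for every i; G^SO = 47.2.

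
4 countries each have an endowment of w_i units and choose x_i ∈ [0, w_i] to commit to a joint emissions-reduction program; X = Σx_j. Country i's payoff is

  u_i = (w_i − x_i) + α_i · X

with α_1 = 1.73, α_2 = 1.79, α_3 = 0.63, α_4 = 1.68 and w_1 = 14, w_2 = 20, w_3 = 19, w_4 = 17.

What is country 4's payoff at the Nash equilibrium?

∂u_i/∂x_i = α_i − 1, so country i contributes w_i if α_i > 1, else 0.
α_i > 1 for i ∈ {1, 2, 4}; NE contributions (14, 20, 0, 17), X = 51.
u_4 = (17 − 17) + 1.68·51 = 85.68.

85.68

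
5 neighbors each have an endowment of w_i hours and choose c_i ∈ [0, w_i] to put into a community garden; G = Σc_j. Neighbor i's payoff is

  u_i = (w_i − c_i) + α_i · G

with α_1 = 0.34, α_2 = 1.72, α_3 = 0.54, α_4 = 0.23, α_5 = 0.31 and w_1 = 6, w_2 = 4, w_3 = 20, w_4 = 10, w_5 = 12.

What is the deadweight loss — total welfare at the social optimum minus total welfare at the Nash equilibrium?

102.72

∂u_i/∂c_i = α_i − 1, so neighbor i contributes w_i if α_i > 1, else 0.
α_i > 1 for i ∈ {2}; NE contributions (0, 4, 0, 0, 0), G = 4.
W^NE = Σw_i − G^NE + (Σα_i)·G^NE = 52 + 2.14·4 = 60.56.
Planner: ∂(Σu_j)/∂c_i = Σα_j − 1 = 2.14 > 0, so everyone contributes w_i; G^SO = 52, W^SO = 52 + 2.14·52 = 163.28.
Deadweight loss = 102.72.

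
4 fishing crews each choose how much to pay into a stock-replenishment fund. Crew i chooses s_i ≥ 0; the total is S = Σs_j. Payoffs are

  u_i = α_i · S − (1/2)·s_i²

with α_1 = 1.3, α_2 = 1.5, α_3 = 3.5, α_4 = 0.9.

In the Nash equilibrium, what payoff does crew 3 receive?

Crew i's FOC: ∂u_i/∂s_i = α_i − s_i = 0, so s_i* = α_i.
NE contributions = (1.3, 1.5, 3.5, 0.9); S = 7.2.
u_3 = α_3·S − ½·(s_3)² = 3.5·7.2 − ½·3.5² = 19.075.

19.075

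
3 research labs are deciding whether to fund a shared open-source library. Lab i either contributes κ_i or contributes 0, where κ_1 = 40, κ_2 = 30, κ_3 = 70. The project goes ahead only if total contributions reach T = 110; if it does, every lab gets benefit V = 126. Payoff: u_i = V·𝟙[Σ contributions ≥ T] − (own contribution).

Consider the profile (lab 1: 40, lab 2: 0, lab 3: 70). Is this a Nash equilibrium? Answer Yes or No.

Yes

Total = 110 ≥ 110: provided.
Lab 1 (pledges 40, payoff 86): dropping to 0 → total 70, payoff 0. No gain.
Lab 2 (pledges 0, payoff 126): pledging 30 → total 140, payoff 96. No gain.
Lab 3 (pledges 70, payoff 56): dropping to 0 → total 40, payoff 0. No gain.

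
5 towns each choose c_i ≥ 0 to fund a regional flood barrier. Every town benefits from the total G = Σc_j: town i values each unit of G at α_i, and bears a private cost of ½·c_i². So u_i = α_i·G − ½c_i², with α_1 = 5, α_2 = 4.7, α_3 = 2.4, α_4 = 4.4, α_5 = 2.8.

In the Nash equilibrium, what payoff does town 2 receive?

Town i's FOC: ∂u_i/∂c_i = α_i − c_i = 0, so c_i* = α_i.
NE contributions = (5, 4.7, 2.4, 4.4, 2.8); G = 19.3.
u_2 = α_2·G − ½·(c_2)² = 4.7·19.3 − ½·4.7² = 79.665.

79.665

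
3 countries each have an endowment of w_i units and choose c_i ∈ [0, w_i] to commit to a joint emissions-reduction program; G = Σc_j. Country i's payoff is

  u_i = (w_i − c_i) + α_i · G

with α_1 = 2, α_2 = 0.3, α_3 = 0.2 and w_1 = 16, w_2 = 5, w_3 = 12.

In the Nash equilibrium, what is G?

∂u_i/∂c_i = α_i − 1, so country i contributes w_i if α_i > 1, else 0.
α_i > 1 for i ∈ {1}; NE contributions (16, 0, 0), G = 16.

16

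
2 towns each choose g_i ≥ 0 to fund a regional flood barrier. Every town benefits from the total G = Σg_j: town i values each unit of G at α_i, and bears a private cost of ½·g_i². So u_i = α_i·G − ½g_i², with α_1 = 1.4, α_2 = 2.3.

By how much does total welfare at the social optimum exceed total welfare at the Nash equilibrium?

3.625

Town i's FOC: ∂u_i/∂g_i = α_i − g_i = 0, so g_i* = α_i.
NE contributions = (1.4, 2.3); G = 3.7.
W^NE = (Σα)·G − ½Σα_i² = 3.7² − ½·7.25 = 10.065.
Planner sets g_i = Σα_j = 3.7 for every i, so G^SO = 2·3.7 = 7.4.
W^SO = (Σα)·G^SO − ½·2·(Σα)² = (2/2)·3.7² = 13.69.
Deadweight loss = W^SO − W^NE = 3.625.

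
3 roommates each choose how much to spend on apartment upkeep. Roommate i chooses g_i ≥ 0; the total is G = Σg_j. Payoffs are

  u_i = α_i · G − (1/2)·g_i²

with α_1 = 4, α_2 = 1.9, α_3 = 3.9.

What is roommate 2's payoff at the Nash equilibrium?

16.815

Roommate i's FOC: ∂u_i/∂g_i = α_i − g_i = 0, so g_i* = α_i.
NE contributions = (4, 1.9, 3.9); G = 9.8.
u_2 = α_2·G − ½·(g_2)² = 1.9·9.8 − ½·1.9² = 16.815.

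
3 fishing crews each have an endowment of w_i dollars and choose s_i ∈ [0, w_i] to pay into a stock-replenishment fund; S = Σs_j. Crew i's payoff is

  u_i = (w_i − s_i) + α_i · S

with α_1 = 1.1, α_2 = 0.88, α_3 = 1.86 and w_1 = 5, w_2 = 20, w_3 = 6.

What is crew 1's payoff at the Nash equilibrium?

∂u_i/∂s_i = α_i − 1, so crew i contributes w_i if α_i > 1, else 0.
α_i > 1 for i ∈ {1, 3}; NE contributions (5, 0, 6), S = 11.
u_1 = (5 − 5) + 1.1·11 = 12.1.

12.1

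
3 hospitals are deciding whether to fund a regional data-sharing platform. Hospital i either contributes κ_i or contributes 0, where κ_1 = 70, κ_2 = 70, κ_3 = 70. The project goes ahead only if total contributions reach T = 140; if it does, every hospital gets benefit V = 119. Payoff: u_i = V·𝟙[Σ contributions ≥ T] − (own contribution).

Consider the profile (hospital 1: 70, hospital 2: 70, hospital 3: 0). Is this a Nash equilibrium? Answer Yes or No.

Total = 140 ≥ 140: provided.
Hospital 1 (pledges 70, payoff 49): dropping to 0 → total 70, payoff 0. No gain.
Hospital 2 (pledges 70, payoff 49): dropping to 0 → total 70, payoff 0. No gain.
Hospital 3 (pledges 0, payoff 119): pledging 70 → total 210, payoff 49. No gain.

Yes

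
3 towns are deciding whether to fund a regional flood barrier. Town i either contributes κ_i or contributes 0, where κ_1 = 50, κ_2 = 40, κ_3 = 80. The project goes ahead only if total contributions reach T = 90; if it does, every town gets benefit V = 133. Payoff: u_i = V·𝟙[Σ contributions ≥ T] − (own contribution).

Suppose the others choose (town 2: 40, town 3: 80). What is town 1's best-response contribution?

0

Others' total = 120 ≥ 90; contributing adds cost 50 for no extra benefit.
Best response: 0.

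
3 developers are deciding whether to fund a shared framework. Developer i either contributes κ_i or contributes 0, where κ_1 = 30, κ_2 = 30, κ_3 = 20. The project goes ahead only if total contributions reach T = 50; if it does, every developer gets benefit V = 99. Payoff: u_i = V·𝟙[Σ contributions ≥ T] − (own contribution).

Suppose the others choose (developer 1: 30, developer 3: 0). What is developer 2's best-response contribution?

Others' total = 30. Contributing 30 brings total to 60 ≥ 50: gain V − κ_2 = 69.
Best response: 30.

30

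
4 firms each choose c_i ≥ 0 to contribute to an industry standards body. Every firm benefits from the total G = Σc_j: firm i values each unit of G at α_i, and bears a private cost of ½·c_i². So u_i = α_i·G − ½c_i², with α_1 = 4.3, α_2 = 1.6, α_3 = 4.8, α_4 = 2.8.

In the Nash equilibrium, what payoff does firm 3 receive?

53.28

Firm i's FOC: ∂u_i/∂c_i = α_i − c_i = 0, so c_i* = α_i.
NE contributions = (4.3, 1.6, 4.8, 2.8); G = 13.5.
u_3 = α_3·G − ½·(c_3)² = 4.8·13.5 − ½·4.8² = 53.28.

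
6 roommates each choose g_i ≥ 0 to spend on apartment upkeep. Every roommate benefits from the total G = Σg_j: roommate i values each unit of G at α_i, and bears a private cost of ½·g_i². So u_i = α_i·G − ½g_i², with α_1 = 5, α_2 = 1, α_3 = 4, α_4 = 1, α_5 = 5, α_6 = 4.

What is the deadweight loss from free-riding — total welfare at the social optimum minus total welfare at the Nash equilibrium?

842

Roommate i's FOC: ∂u_i/∂g_i = α_i − g_i = 0, so g_i* = α_i.
NE contributions = (5, 1, 4, 1, 5, 4); G = 20.
W^NE = (Σα)·G − ½Σα_i² = 20² − ½·84 = 358.
Planner sets g_i = Σα_j = 20 for every i, so G^SO = 6·20 = 120.
W^SO = (Σα)·G^SO − ½·6·(Σα)² = (6/2)·20² = 1200.
Deadweight loss = W^SO − W^NE = 842.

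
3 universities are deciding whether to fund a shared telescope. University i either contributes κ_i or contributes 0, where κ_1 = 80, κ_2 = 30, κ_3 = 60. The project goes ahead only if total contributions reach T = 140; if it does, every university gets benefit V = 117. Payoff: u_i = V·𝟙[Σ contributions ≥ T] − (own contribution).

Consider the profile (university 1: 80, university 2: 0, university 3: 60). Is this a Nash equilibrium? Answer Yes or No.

Yes

Total = 140 ≥ 140: provided.
University 1 (pledges 80, payoff 37): dropping to 0 → total 60, payoff 0. No gain.
University 2 (pledges 0, payoff 117): pledging 30 → total 170, payoff 87. No gain.
University 3 (pledges 60, payoff 57): dropping to 0 → total 80, payoff 0. No gain.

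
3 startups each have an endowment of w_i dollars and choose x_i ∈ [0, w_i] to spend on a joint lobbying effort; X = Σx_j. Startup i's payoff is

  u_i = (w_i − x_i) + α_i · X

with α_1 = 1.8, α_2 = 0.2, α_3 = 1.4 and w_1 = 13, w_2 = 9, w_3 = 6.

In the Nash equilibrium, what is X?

∂u_i/∂x_i = α_i − 1, so startup i contributes w_i if α_i > 1, else 0.
α_i > 1 for i ∈ {1, 3}; NE contributions (13, 0, 6), X = 19.

19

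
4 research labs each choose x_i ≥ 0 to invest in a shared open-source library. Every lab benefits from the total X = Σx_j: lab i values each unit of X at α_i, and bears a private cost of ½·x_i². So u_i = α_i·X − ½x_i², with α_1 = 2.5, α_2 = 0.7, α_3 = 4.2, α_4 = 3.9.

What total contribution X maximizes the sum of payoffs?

Planner FOC: ∂(Σu_j)/∂x_i = (Σα_j) − x_i = 0, so x_i^SO = Σα_j = 11.3 for every i; X^SO = 45.2.

45.2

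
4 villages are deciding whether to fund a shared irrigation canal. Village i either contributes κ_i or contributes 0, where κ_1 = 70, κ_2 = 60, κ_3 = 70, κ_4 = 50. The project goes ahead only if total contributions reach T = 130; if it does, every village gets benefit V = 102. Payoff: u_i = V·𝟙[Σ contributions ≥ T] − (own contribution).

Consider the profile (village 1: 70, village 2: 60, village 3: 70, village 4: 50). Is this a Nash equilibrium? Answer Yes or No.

No

Total = 250 ≥ 130: provided.
Village 1 (pledges 70, payoff 32): dropping to 0 → total 180, payoff 102. Profitable deviation.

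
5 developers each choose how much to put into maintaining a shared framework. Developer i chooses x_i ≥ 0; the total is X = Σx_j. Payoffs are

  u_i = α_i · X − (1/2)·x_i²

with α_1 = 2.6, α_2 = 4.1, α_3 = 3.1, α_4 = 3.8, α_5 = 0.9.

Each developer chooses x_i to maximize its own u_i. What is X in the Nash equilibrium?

Developer i's FOC: ∂u_i/∂x_i = α_i − x_i = 0, so x_i* = α_i.
NE contributions = (2.6, 4.1, 3.1, 3.8, 0.9); X = 14.5.

14.5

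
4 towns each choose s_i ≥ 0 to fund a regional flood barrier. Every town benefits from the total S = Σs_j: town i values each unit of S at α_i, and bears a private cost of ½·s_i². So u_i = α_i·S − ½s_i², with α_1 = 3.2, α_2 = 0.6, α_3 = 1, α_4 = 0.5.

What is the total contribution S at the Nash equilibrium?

5.3

Town i's FOC: ∂u_i/∂s_i = α_i − s_i = 0, so s_i* = α_i.
NE contributions = (3.2, 0.6, 1, 0.5); S = 5.3.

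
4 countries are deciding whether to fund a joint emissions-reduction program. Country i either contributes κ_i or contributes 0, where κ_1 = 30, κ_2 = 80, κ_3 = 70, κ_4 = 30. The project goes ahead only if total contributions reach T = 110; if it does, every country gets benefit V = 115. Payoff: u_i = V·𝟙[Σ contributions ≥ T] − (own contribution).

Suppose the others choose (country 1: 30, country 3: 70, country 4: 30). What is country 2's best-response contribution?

0

Others' total = 130 ≥ 110; contributing adds cost 80 for no extra benefit.
Best response: 0.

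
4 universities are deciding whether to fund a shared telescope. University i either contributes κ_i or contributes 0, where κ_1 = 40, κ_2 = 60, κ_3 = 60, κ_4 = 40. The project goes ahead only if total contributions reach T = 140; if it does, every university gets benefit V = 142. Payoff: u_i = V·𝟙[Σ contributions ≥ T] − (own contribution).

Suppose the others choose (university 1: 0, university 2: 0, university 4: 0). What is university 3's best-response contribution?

Others' total = 0. Even contributing 60 gives 60 < 140: no benefit either way.
Best response: 0.

0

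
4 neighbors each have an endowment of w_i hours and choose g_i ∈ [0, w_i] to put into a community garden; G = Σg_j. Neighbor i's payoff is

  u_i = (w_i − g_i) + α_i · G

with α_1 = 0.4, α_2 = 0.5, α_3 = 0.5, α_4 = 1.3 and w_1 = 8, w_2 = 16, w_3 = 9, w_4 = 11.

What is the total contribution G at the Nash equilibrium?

∂u_i/∂g_i = α_i − 1, so neighbor i contributes w_i if α_i > 1, else 0.
α_i > 1 for i ∈ {4}; NE contributions (0, 0, 0, 11), G = 11.

11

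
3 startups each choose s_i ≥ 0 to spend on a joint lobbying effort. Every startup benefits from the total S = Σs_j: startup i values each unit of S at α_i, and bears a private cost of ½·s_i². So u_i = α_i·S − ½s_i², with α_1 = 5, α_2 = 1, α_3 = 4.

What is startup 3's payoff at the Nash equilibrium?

32

Startup i's FOC: ∂u_i/∂s_i = α_i − s_i = 0, so s_i* = α_i.
NE contributions = (5, 1, 4); S = 10.
u_3 = α_3·S − ½·(s_3)² = 4·10 − ½·4² = 32.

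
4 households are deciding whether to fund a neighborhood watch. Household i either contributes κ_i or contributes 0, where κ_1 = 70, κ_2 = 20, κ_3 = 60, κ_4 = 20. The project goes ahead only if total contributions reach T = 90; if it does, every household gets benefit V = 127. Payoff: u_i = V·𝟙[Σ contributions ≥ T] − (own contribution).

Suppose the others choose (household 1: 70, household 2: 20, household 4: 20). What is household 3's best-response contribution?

0

Others' total = 110 ≥ 90; contributing adds cost 60 for no extra benefit.
Best response: 0.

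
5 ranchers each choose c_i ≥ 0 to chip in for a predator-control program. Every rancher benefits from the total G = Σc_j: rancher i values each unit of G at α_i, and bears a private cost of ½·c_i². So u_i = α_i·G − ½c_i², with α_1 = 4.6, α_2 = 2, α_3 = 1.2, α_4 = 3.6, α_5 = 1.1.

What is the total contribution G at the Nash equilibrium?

Rancher i's FOC: ∂u_i/∂c_i = α_i − c_i = 0, so c_i* = α_i.
NE contributions = (4.6, 2, 1.2, 3.6, 1.1); G = 12.5.

12.5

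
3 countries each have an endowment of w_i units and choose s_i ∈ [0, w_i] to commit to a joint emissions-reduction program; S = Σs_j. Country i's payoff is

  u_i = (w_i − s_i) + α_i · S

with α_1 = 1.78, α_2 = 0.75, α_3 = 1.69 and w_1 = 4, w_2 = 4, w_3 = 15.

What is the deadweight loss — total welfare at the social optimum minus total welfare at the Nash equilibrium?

12.88

∂u_i/∂s_i = α_i − 1, so country i contributes w_i if α_i > 1, else 0.
α_i > 1 for i ∈ {1, 3}; NE contributions (4, 0, 15), S = 19.
W^NE = Σw_i − S^NE + (Σα_i)·S^NE = 23 + 3.22·19 = 84.18.
Planner: ∂(Σu_j)/∂s_i = Σα_j − 1 = 3.22 > 0, so everyone contributes w_i; S^SO = 23, W^SO = 23 + 3.22·23 = 97.06.
Deadweight loss = 12.88.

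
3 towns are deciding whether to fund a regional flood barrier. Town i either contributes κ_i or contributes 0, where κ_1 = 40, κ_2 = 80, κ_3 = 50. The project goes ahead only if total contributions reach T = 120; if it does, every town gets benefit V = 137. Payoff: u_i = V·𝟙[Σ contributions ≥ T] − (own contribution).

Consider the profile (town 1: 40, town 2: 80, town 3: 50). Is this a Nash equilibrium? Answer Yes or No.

No

Total = 170 ≥ 120: provided.
Town 1 (pledges 40, payoff 97): dropping to 0 → total 130, payoff 137. Profitable deviation.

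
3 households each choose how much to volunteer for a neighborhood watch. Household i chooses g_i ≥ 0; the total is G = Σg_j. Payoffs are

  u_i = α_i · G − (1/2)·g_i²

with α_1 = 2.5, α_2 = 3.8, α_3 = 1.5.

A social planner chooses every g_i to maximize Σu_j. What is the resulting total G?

Planner FOC: ∂(Σu_j)/∂g_i = (Σα_j) − g_i = 0, so g_i^SO = Σα_j = 7.8 for every i; G^SO = 23.4.

23.4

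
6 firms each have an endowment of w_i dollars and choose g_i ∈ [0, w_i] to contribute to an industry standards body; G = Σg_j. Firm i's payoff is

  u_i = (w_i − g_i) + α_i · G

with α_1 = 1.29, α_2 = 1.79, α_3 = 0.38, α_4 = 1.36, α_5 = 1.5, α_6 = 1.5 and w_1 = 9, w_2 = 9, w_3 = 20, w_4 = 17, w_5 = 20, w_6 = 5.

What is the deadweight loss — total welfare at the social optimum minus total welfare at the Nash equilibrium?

∂u_i/∂g_i = α_i − 1, so firm i contributes w_i if α_i > 1, else 0.
α_i > 1 for i ∈ {1, 2, 4, 5, 6}; NE contributions (9, 9, 0, 17, 20, 5), G = 60.
W^NE = Σw_i − G^NE + (Σα_i)·G^NE = 80 + 6.82·60 = 489.2.
Planner: ∂(Σu_j)/∂g_i = Σα_j − 1 = 6.82 > 0, so everyone contributes w_i; G^SO = 80, W^SO = 80 + 6.82·80 = 625.6.
Deadweight loss = 136.4.

136.4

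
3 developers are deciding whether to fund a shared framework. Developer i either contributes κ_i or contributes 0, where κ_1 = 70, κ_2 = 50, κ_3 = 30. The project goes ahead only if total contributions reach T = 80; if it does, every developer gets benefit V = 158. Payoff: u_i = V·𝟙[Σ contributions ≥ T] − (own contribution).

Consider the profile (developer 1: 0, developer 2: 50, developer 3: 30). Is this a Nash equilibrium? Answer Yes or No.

Yes

Total = 80 ≥ 80: provided.
Developer 1 (pledges 0, payoff 158): pledging 70 → total 150, payoff 88. No gain.
Developer 2 (pledges 50, payoff 108): dropping to 0 → total 30, payoff 0. No gain.
Developer 3 (pledges 30, payoff 128): dropping to 0 → total 50, payoff 0. No gain.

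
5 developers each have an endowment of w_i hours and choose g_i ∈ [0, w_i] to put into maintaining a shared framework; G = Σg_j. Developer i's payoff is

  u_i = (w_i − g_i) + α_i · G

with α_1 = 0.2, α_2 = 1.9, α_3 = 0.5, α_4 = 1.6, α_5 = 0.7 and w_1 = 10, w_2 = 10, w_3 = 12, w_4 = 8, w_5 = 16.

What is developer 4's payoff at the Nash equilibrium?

∂u_i/∂g_i = α_i − 1, so developer i contributes w_i if α_i > 1, else 0.
α_i > 1 for i ∈ {2, 4}; NE contributions (0, 10, 0, 8, 0), G = 18.
u_4 = (8 − 8) + 1.6·18 = 28.8.

28.8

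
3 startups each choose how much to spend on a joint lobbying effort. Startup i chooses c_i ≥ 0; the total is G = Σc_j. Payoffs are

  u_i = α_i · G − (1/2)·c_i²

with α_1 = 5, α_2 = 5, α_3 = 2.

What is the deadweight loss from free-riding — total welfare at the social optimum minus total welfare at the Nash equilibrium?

99

Startup i's FOC: ∂u_i/∂c_i = α_i − c_i = 0, so c_i* = α_i.
NE contributions = (5, 5, 2); G = 12.
W^NE = (Σα)·G − ½Σα_i² = 12² − ½·54 = 117.
Planner sets c_i = Σα_j = 12 for every i, so G^SO = 3·12 = 36.
W^SO = (Σα)·G^SO − ½·3·(Σα)² = (3/2)·12² = 216.
Deadweight loss = W^SO − W^NE = 99.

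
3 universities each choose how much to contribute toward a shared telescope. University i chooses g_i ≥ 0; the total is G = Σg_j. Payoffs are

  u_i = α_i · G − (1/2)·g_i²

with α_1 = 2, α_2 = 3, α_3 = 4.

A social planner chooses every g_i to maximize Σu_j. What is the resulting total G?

Planner FOC: ∂(Σu_j)/∂g_i = (Σα_j) − g_i = 0, so g_i^SO = Σα_j = 9 for every i; G^SO = 27.

27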